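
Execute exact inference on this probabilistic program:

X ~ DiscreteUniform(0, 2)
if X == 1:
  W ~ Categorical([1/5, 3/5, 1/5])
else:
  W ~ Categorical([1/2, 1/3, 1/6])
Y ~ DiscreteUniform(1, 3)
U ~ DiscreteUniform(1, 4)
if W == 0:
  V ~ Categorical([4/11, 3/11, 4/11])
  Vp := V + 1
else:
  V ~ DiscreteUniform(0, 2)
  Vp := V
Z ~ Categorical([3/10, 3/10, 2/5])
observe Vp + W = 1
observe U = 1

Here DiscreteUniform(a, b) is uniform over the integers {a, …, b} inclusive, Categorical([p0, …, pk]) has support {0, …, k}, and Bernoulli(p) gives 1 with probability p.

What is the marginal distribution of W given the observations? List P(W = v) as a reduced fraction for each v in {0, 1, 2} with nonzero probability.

Enumerate traces; 54 have nonzero weight after conditioning:
  (X=0, W=0, Y=1, U=1, V=0, Z=0) weight 1/660
  (X=0, W=0, Y=1, U=1, V=0, Z=1) weight 1/660
  (X=0, W=0, Y=1, U=1, V=0, Z=2) weight 1/495
  (X=0, W=0, Y=2, U=1, V=0, Z=0) weight 1/660
  (X=0, W=0, Y=2, U=1, V=0, Z=1) weight 1/660
  (X=0, W=0, Y=2, U=1, V=0, Z=2) weight 1/495
  (X=0, W=0, Y=3, U=1, V=0, Z=0) weight 1/660
  (X=0, W=0, Y=3, U=1, V=0, Z=1) weight 1/660
  (X=0, W=1, Y=1, U=1, V=0, Z=0) weight 1/1080
  … 45 more
Group by W:
  weight(W=0) = 2/55
  weight(W=1) = 19/540
Total weight = 2/55 + 19/540 = 85/1188
P(W=0 | obs) = 2/55 / 85/1188 = 216/425
P(W=1 | obs) = 19/540 / 85/1188 = 209/425

P(W=0) = 216/425, P(W=1) = 209/425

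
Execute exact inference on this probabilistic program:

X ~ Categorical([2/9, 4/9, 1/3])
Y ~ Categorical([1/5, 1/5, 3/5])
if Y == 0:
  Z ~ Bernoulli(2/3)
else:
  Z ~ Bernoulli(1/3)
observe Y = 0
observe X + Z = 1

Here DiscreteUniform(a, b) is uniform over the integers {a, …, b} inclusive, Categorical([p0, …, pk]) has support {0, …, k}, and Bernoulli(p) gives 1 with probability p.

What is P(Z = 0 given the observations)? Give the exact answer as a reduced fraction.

P(Z = 0 | obs) = 1/2

Enumerate traces; 2 have nonzero weight after conditioning:
  (X=0, Y=0, Z=1) weight 4/135
  (X=1, Y=0, Z=0) weight 4/135
Group by Z:
  weight(Z=0) = 4/135
  weight(Z=1) = 4/135
Total weight = 4/135 + 4/135 = 8/135
P(Z=0 | obs) = 4/135 / 8/135 = 1/2
P(Z=1 | obs) = 4/135 / 8/135 = 1/2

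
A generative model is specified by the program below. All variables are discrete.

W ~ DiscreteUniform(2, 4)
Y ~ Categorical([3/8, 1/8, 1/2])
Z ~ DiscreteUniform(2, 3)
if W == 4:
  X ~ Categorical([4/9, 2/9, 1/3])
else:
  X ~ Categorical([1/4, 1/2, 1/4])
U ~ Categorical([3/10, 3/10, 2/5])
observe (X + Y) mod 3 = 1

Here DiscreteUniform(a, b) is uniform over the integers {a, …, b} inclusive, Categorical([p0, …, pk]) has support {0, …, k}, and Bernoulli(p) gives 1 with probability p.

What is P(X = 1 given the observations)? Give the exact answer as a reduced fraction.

Enumerate traces; 54 have nonzero weight after conditioning:
  (W=2, Y=0, Z=2, X=1, U=0) weight 3/320
  (W=2, Y=0, Z=2, X=1, U=1) weight 3/320
  (W=2, Y=0, Z=2, X=1, U=2) weight 1/80
  (W=2, Y=0, Z=3, X=1, U=0) weight 3/320
  (W=2, Y=0, Z=3, X=1, U=1) weight 3/320
  (W=2, Y=0, Z=3, X=1, U=2) weight 1/80
  (W=2, Y=1, Z=2, X=0, U=0) weight 1/640
  (W=2, Y=1, Z=2, X=0, U=1) weight 1/640
  (W=2, Y=2, Z=2, X=2, U=0) weight 1/160
  … 45 more
Group by X:
  weight(X=0) = 17/432
  weight(X=1) = 11/72
  weight(X=2) = 5/36
Total weight = 17/432 + 11/72 + 5/36 = 143/432
P(X=0 | obs) = 17/432 / 143/432 = 17/143
P(X=1 | obs) = 11/72 / 143/432 = 6/13
P(X=2 | obs) = 5/36 / 143/432 = 60/143

P(X = 1 | obs) = 6/13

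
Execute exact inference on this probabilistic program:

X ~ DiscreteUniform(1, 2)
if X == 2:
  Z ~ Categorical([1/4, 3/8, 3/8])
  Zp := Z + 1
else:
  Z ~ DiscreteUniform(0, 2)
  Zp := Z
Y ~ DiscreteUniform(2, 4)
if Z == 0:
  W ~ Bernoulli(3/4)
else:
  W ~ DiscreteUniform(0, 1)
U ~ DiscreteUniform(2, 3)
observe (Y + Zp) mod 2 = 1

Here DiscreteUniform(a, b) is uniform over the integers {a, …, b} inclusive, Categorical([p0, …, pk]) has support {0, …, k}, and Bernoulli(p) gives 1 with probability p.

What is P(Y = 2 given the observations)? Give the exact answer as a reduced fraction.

P(Y = 2 | obs) = 23/71

Enumerate traces; 36 have nonzero weight after conditioning:
  (X=1, Z=0, Y=3, W=0, U=2) weight 1/144
  (X=1, Z=0, Y=3, W=0, U=3) weight 1/144
  (X=1, Z=0, Y=3, W=1, U=2) weight 1/48
  (X=1, Z=0, Y=3, W=1, U=3) weight 1/48
  (X=1, Z=1, Y=2, W=0, U=2) weight 1/72
  (X=1, Z=1, Y=2, W=0, U=3) weight 1/72
  (X=1, Z=1, Y=2, W=1, U=2) weight 1/72
  (X=1, Z=1, Y=2, W=1, U=3) weight 1/72
  (X=1, Z=1, Y=4, W=0, U=2) weight 1/72
  … 27 more
Group by Y:
  weight(Y=2) = 23/144
  weight(Y=3) = 25/144
  weight(Y=4) = 23/144
Total weight = 23/144 + 25/144 + 23/144 = 71/144
P(Y=2 | obs) = 23/144 / 71/144 = 23/71
P(Y=3 | obs) = 25/144 / 71/144 = 25/71
P(Y=4 | obs) = 23/144 / 71/144 = 23/71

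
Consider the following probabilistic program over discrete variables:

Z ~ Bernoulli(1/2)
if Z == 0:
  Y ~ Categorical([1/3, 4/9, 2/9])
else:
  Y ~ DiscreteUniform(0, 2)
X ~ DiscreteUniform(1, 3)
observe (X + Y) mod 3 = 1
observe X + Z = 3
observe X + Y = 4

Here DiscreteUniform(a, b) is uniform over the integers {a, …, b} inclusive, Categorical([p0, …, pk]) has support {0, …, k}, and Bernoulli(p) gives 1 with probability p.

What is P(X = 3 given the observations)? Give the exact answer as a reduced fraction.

Enumerate traces; 2 have nonzero weight after conditioning:
  (Z=0, Y=1, X=3) weight 2/27
  (Z=1, Y=2, X=2) weight 1/18
Group by X:
  weight(X=2) = 1/18
  weight(X=3) = 2/27
Total weight = 1/18 + 2/27 = 7/54
P(X=2 | obs) = 1/18 / 7/54 = 3/7
P(X=3 | obs) = 2/27 / 7/54 = 4/7

P(X = 3 | obs) = 4/7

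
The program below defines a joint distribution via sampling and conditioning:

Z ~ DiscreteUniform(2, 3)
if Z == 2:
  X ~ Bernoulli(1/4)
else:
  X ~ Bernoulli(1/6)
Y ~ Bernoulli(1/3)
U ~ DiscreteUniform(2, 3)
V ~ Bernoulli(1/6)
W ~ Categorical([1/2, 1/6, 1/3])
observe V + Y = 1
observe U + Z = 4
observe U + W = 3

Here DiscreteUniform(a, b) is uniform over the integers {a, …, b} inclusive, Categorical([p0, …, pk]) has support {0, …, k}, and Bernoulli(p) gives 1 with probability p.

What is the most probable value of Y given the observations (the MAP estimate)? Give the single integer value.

Enumerate traces; 4 have nonzero weight after conditioning:
  (Z=2, X=0, Y=0, U=2, V=1, W=1) weight 1/288
  (Z=2, X=0, Y=1, U=2, V=0, W=1) weight 5/576
  (Z=2, X=1, Y=0, U=2, V=1, W=1) weight 1/864
  (Z=2, X=1, Y=1, U=2, V=0, W=1) weight 5/1728
Group by Y:
  weight(Y=0) = 1/216
  weight(Y=1) = 5/432
Total weight = 1/216 + 5/432 = 7/432
P(Y=0 | obs) = 1/216 / 7/432 = 2/7
P(Y=1 | obs) = 5/432 / 7/432 = 5/7
argmax = 1

argmax_v P(Y = v | obs) = 1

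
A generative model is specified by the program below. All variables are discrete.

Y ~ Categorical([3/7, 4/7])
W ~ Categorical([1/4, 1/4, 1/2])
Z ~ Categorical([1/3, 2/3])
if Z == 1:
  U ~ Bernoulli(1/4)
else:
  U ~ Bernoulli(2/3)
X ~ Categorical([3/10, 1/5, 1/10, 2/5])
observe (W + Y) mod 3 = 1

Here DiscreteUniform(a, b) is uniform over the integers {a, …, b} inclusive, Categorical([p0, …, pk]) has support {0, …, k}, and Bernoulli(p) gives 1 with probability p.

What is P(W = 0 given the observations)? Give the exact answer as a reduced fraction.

Enumerate traces; 32 have nonzero weight after conditioning:
  (Y=0, W=1, Z=0, U=0, X=0) weight 1/280
  (Y=0, W=1, Z=0, U=0, X=1) weight 1/420
  (Y=0, W=1, Z=0, U=0, X=2) weight 1/840
  (Y=0, W=1, Z=0, U=0, X=3) weight 1/210
  (Y=0, W=1, Z=0, U=1, X=0) weight 1/140
  (Y=0, W=1, Z=0, U=1, X=1) weight 1/210
  (Y=0, W=1, Z=0, U=1, X=2) weight 1/420
  (Y=0, W=1, Z=0, U=1, X=3) weight 1/105
  (Y=1, W=0, Z=0, U=0, X=0) weight 1/210
  … 23 more
Group by W:
  weight(W=0) = 1/7
  weight(W=1) = 3/28
Total weight = 1/7 + 3/28 = 1/4
P(W=0 | obs) = 1/7 / 1/4 = 4/7
P(W=1 | obs) = 3/28 / 1/4 = 3/7

P(W = 0 | obs) = 4/7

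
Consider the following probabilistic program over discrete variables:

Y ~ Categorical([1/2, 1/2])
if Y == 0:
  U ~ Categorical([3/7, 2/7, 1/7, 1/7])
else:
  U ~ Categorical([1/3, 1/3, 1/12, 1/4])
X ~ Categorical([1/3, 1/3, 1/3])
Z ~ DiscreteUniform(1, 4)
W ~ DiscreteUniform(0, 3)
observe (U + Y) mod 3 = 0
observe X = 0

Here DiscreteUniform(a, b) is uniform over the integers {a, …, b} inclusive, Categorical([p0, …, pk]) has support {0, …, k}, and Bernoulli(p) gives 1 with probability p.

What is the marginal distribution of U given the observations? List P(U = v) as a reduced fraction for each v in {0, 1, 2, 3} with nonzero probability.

P(U=0) = 36/55, P(U=2) = 7/55, P(U=3) = 12/55

Enumerate traces; 48 have nonzero weight after conditioning:
  (Y=0, U=0, X=0, Z=1, W=0) weight 1/224
  (Y=0, U=0, X=0, Z=1, W=1) weight 1/224
  (Y=0, U=0, X=0, Z=1, W=2) weight 1/224
  (Y=0, U=0, X=0, Z=1, W=3) weight 1/224
  (Y=0, U=0, X=0, Z=2, W=0) weight 1/224
  (Y=0, U=0, X=0, Z=2, W=1) weight 1/224
  (Y=0, U=0, X=0, Z=2, W=2) weight 1/224
  (Y=0, U=0, X=0, Z=2, W=3) weight 1/224
  (Y=0, U=3, X=0, Z=1, W=0) weight 1/672
  (Y=1, U=2, X=0, Z=1, W=0) weight 1/1152
  … 38 more
Group by U:
  weight(U=0) = 1/14
  weight(U=2) = 1/72
  weight(U=3) = 1/42
Total weight = 1/14 + 1/72 + 1/42 = 55/504
P(U=0 | obs) = 1/14 / 55/504 = 36/55
P(U=2 | obs) = 1/72 / 55/504 = 7/55
P(U=3 | obs) = 1/42 / 55/504 = 12/55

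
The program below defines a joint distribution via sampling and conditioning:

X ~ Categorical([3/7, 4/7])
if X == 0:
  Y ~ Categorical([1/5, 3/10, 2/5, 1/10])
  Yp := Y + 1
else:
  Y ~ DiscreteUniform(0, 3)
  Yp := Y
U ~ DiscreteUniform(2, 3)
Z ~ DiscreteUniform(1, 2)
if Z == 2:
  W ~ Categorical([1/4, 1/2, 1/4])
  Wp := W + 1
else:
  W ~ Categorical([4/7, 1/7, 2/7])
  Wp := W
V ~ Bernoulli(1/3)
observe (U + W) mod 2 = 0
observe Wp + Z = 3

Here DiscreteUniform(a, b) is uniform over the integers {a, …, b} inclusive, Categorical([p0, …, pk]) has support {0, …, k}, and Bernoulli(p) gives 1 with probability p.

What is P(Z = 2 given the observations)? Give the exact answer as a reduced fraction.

Enumerate traces; 32 have nonzero weight after conditioning:
  (X=0, Y=0, U=2, Z=1, W=2, V=0) weight 1/245
  (X=0, Y=0, U=2, Z=1, W=2, V=1) weight 1/490
  (X=0, Y=0, U=2, Z=2, W=0, V=0) weight 1/280
  (X=0, Y=0, U=2, Z=2, W=0, V=1) weight 1/560
  (X=0, Y=1, U=2, Z=1, W=2, V=0) weight 3/490
  (X=0, Y=1, U=2, Z=1, W=2, V=1) weight 3/980
  (X=0, Y=1, U=2, Z=2, W=0, V=0) weight 3/560
  (X=0, Y=1, U=2, Z=2, W=0, V=1) weight 3/1120
  … 24 more
Group by Z:
  weight(Z=1) = 1/14
  weight(Z=2) = 1/16
Total weight = 1/14 + 1/16 = 15/112
P(Z=1 | obs) = 1/14 / 15/112 = 8/15
P(Z=2 | obs) = 1/16 / 15/112 = 7/15

P(Z = 2 | obs) = 7/15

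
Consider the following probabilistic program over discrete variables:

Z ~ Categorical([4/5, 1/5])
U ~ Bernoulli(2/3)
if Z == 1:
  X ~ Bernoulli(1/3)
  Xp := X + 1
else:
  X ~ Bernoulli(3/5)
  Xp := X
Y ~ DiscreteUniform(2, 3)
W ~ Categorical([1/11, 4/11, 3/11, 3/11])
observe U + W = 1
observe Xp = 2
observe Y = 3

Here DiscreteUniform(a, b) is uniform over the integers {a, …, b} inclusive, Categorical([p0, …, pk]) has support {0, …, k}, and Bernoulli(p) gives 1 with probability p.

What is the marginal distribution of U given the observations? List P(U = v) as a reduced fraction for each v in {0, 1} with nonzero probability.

P(U=0) = 2/3, P(U=1) = 1/3

Enumerate traces; 2 have nonzero weight after conditioning:
  (Z=1, U=0, X=1, Y=3, W=1) weight 2/495
  (Z=1, U=1, X=1, Y=3, W=0) weight 1/495
Group by U:
  weight(U=0) = 2/495
  weight(U=1) = 1/495
Total weight = 2/495 + 1/495 = 1/165
P(U=0 | obs) = 2/495 / 1/165 = 2/3
P(U=1 | obs) = 1/495 / 1/165 = 1/3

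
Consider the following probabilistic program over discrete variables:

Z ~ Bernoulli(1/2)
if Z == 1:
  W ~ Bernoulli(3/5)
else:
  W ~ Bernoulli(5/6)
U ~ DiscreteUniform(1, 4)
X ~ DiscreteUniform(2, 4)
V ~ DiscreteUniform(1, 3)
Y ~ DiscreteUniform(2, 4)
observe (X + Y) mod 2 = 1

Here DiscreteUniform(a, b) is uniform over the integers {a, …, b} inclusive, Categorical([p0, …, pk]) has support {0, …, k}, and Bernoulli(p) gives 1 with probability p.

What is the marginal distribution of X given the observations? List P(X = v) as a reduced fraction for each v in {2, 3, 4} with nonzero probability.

Enumerate traces; 192 have nonzero weight after conditioning:
  (Z=0, W=0, U=1, X=2, V=1, Y=3) weight 1/1296
  (Z=0, W=0, U=1, X=2, V=2, Y=3) weight 1/1296
  (Z=0, W=0, U=1, X=2, V=3, Y=3) weight 1/1296
  (Z=0, W=0, U=1, X=3, V=1, Y=2) weight 1/1296
  (Z=0, W=0, U=1, X=3, V=1, Y=4) weight 1/1296
  (Z=0, W=0, U=1, X=3, V=2, Y=2) weight 1/1296
  (Z=0, W=0, U=1, X=3, V=2, Y=4) weight 1/1296
  (Z=0, W=0, U=1, X=3, V=3, Y=2) weight 1/1296
  (Z=0, W=0, U=1, X=4, V=1, Y=3) weight 1/1296
  … 183 more
Group by X:
  weight(X=2) = 1/9
  weight(X=3) = 2/9
  weight(X=4) = 1/9
Total weight = 1/9 + 2/9 + 1/9 = 4/9
P(X=2 | obs) = 1/9 / 4/9 = 1/4
P(X=3 | obs) = 2/9 / 4/9 = 1/2
P(X=4 | obs) = 1/9 / 4/9 = 1/4

P(X=2) = 1/4, P(X=3) = 1/2, P(X=4) = 1/4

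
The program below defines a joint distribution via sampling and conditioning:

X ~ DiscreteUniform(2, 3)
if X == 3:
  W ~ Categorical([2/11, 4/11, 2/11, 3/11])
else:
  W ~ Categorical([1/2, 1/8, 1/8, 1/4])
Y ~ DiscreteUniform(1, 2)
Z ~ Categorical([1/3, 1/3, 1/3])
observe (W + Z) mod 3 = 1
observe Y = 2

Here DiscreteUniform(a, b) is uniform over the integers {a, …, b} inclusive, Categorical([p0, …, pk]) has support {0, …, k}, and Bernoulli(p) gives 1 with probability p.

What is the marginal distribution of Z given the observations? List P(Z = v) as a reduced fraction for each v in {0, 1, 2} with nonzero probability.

Enumerate traces; 8 have nonzero weight after conditioning:
  (X=2, W=0, Y=2, Z=1) weight 1/24
  (X=2, W=1, Y=2, Z=0) weight 1/96
  (X=2, W=2, Y=2, Z=2) weight 1/96
  (X=2, W=3, Y=2, Z=1) weight 1/48
  (X=3, W=0, Y=2, Z=1) weight 1/66
  (X=3, W=1, Y=2, Z=0) weight 1/33
  (X=3, W=2, Y=2, Z=2) weight 1/66
  (X=3, W=3, Y=2, Z=1) weight 1/44
Group by Z:
  weight(Z=0) = 43/1056
  weight(Z=1) = 53/528
  weight(Z=2) = 9/352
Total weight = 43/1056 + 53/528 + 9/352 = 1/6
P(Z=0 | obs) = 43/1056 / 1/6 = 43/176
P(Z=1 | obs) = 53/528 / 1/6 = 53/88
P(Z=2 | obs) = 9/352 / 1/6 = 27/176

P(Z=0) = 43/176, P(Z=1) = 53/88, P(Z=2) = 27/176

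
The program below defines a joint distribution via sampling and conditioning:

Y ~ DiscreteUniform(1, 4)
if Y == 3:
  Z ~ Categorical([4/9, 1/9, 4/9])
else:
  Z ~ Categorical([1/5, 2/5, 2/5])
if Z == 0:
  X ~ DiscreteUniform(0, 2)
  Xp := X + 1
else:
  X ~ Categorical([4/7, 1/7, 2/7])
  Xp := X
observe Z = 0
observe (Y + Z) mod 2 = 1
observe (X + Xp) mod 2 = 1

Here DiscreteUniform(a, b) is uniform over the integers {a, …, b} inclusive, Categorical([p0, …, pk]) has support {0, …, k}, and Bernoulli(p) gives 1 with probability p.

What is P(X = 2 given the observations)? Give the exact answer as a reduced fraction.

Enumerate traces; 6 have nonzero weight after conditioning:
  (Y=1, Z=0, X=0) weight 1/60
  (Y=1, Z=0, X=1) weight 1/60
  (Y=1, Z=0, X=2) weight 1/60
  (Y=3, Z=0, X=0) weight 1/27
  (Y=3, Z=0, X=1) weight 1/27
  (Y=3, Z=0, X=2) weight 1/27
Group by X:
  weight(X=0) = 29/540
  weight(X=1) = 29/540
  weight(X=2) = 29/540
Total weight = 29/540 + 29/540 + 29/540 = 29/180
P(X=0 | obs) = 29/540 / 29/180 = 1/3
P(X=1 | obs) = 29/540 / 29/180 = 1/3
P(X=2 | obs) = 29/540 / 29/180 = 1/3

P(X = 2 | obs) = 1/3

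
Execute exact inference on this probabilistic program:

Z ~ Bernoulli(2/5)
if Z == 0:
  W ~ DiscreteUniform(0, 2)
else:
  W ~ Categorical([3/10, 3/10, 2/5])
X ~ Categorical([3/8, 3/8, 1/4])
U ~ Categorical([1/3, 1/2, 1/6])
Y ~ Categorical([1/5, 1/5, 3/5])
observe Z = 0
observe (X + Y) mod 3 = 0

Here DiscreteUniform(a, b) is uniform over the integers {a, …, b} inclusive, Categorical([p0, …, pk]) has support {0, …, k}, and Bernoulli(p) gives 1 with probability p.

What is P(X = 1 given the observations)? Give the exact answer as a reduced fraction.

Enumerate traces; 27 have nonzero weight after conditioning:
  (Z=0, W=0, X=0, U=0, Y=0) weight 1/200
  (Z=0, W=0, X=0, U=1, Y=0) weight 3/400
  (Z=0, W=0, X=0, U=2, Y=0) weight 1/400
  (Z=0, W=0, X=1, U=0, Y=2) weight 3/200
  (Z=0, W=0, X=1, U=1, Y=2) weight 9/400
  (Z=0, W=0, X=1, U=2, Y=2) weight 3/400
  (Z=0, W=0, X=2, U=0, Y=1) weight 1/300
  (Z=0, W=0, X=2, U=1, Y=1) weight 1/200
  … 19 more
Group by X:
  weight(X=0) = 9/200
  weight(X=1) = 27/200
  weight(X=2) = 3/100
Total weight = 9/200 + 27/200 + 3/100 = 21/100
P(X=0 | obs) = 9/200 / 21/100 = 3/14
P(X=1 | obs) = 27/200 / 21/100 = 9/14
P(X=2 | obs) = 3/100 / 21/100 = 1/7

P(X = 1 | obs) = 9/14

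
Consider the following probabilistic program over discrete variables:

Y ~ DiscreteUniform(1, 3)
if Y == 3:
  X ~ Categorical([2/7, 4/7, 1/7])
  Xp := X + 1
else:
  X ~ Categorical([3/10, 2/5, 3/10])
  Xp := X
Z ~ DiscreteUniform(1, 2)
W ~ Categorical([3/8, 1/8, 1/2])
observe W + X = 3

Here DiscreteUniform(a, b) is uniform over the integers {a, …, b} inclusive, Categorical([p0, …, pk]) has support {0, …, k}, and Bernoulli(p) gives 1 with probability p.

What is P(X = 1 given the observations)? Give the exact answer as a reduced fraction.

Enumerate traces; 12 have nonzero weight after conditioning:
  (Y=1, X=1, Z=1, W=2) weight 1/30
  (Y=1, X=1, Z=2, W=2) weight 1/30
  (Y=1, X=2, Z=1, W=1) weight 1/160
  (Y=1, X=2, Z=2, W=1) weight 1/160
  (Y=2, X=1, Z=1, W=2) weight 1/30
  (Y=2, X=1, Z=2, W=2) weight 1/30
  (Y=2, X=2, Z=1, W=1) weight 1/160
  (Y=2, X=2, Z=2, W=1) weight 1/160
  … 4 more
Group by X:
  weight(X=1) = 8/35
  weight(X=2) = 13/420
Total weight = 8/35 + 13/420 = 109/420
P(X=1 | obs) = 8/35 / 109/420 = 96/109
P(X=2 | obs) = 13/420 / 109/420 = 13/109

P(X = 1 | obs) = 96/109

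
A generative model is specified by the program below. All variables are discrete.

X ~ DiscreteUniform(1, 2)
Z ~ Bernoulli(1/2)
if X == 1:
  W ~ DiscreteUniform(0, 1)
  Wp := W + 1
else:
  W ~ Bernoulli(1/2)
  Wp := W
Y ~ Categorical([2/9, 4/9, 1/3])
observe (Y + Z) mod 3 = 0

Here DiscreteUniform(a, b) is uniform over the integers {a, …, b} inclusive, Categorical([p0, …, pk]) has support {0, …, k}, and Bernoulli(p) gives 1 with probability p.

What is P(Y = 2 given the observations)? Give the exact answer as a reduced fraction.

P(Y = 2 | obs) = 3/5

Enumerate traces; 8 have nonzero weight after conditioning:
  (X=1, Z=0, W=0, Y=0) weight 1/36
  (X=1, Z=0, W=1, Y=0) weight 1/36
  (X=1, Z=1, W=0, Y=2) weight 1/24
  (X=1, Z=1, W=1, Y=2) weight 1/24
  (X=2, Z=0, W=0, Y=0) weight 1/36
  (X=2, Z=0, W=1, Y=0) weight 1/36
  (X=2, Z=1, W=0, Y=2) weight 1/24
  (X=2, Z=1, W=1, Y=2) weight 1/24
Group by Y:
  weight(Y=0) = 1/9
  weight(Y=2) = 1/6
Total weight = 1/9 + 1/6 = 5/18
P(Y=0 | obs) = 1/9 / 5/18 = 2/5
P(Y=2 | obs) = 1/6 / 5/18 = 3/5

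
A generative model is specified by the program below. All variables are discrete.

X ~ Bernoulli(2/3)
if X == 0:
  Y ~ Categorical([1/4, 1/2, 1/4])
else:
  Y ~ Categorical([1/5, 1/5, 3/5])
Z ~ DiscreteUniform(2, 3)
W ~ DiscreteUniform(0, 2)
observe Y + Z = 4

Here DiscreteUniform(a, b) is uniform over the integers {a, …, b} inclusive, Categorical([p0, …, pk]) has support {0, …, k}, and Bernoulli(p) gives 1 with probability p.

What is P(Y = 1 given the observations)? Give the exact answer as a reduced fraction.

P(Y = 1 | obs) = 18/47

Enumerate traces; 12 have nonzero weight after conditioning:
  (X=0, Y=1, Z=3, W=0) weight 1/36
  (X=0, Y=1, Z=3, W=1) weight 1/36
  (X=0, Y=1, Z=3, W=2) weight 1/36
  (X=0, Y=2, Z=2, W=0) weight 1/72
  (X=0, Y=2, Z=2, W=1) weight 1/72
  (X=0, Y=2, Z=2, W=2) weight 1/72
  (X=1, Y=1, Z=3, W=0) weight 1/45
  (X=1, Y=1, Z=3, W=1) weight 1/45
  … 4 more
Group by Y:
  weight(Y=1) = 3/20
  weight(Y=2) = 29/120
Total weight = 3/20 + 29/120 = 47/120
P(Y=1 | obs) = 3/20 / 47/120 = 18/47
P(Y=2 | obs) = 29/120 / 47/120 = 29/47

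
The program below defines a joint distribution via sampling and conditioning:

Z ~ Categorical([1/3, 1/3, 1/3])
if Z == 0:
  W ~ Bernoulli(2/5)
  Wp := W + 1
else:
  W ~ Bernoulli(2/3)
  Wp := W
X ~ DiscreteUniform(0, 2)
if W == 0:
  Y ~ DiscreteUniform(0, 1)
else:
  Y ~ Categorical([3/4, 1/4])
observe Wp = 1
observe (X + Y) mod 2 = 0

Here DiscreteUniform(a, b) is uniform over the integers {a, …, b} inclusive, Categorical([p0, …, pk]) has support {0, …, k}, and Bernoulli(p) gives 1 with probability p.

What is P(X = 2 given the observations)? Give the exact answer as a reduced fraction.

P(X = 2 | obs) = 39/97

Enumerate traces; 9 have nonzero weight after conditioning:
  (Z=0, W=0, X=0, Y=0) weight 1/30
  (Z=0, W=0, X=1, Y=1) weight 1/30
  (Z=0, W=0, X=2, Y=0) weight 1/30
  (Z=1, W=1, X=0, Y=0) weight 1/18
  (Z=1, W=1, X=1, Y=1) weight 1/54
  (Z=1, W=1, X=2, Y=0) weight 1/18
  (Z=2, W=1, X=0, Y=0) weight 1/18
  (Z=2, W=1, X=1, Y=1) weight 1/54
  … 1 more
Group by X:
  weight(X=0) = 13/90
  weight(X=1) = 19/270
  weight(X=2) = 13/90
Total weight = 13/90 + 19/270 + 13/90 = 97/270
P(X=0 | obs) = 13/90 / 97/270 = 39/97
P(X=1 | obs) = 19/270 / 97/270 = 19/97
P(X=2 | obs) = 13/90 / 97/270 = 39/97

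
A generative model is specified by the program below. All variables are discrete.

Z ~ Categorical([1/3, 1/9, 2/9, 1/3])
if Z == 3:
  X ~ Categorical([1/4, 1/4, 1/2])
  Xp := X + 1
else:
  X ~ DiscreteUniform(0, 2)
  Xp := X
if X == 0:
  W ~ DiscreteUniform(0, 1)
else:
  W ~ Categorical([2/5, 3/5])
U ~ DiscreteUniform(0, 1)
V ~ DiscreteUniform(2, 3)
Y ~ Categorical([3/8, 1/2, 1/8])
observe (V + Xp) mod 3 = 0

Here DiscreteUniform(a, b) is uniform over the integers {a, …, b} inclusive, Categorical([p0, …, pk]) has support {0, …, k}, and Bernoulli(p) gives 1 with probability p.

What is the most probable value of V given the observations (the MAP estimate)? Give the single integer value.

Enumerate traces; 96 have nonzero weight after conditioning:
  (Z=0, X=0, W=0, U=0, V=3, Y=0) weight 1/192
  (Z=0, X=0, W=0, U=0, V=3, Y=1) weight 1/144
  (Z=0, X=0, W=0, U=0, V=3, Y=2) weight 1/576
  (Z=0, X=0, W=0, U=1, V=3, Y=0) weight 1/192
  (Z=0, X=0, W=0, U=1, V=3, Y=1) weight 1/144
  (Z=0, X=0, W=0, U=1, V=3, Y=2) weight 1/576
  (Z=0, X=0, W=1, U=0, V=3, Y=0) weight 1/192
  (Z=0, X=0, W=1, U=0, V=3, Y=1) weight 1/144
  (Z=0, X=1, W=0, U=0, V=2, Y=0) weight 1/240
  … 87 more
Group by V:
  weight(V=2) = 11/72
  weight(V=3) = 7/36
Total weight = 11/72 + 7/36 = 25/72
P(V=2 | obs) = 11/72 / 25/72 = 11/25
P(V=3 | obs) = 7/36 / 25/72 = 14/25
argmax = 3

argmax_v P(V = v | obs) = 3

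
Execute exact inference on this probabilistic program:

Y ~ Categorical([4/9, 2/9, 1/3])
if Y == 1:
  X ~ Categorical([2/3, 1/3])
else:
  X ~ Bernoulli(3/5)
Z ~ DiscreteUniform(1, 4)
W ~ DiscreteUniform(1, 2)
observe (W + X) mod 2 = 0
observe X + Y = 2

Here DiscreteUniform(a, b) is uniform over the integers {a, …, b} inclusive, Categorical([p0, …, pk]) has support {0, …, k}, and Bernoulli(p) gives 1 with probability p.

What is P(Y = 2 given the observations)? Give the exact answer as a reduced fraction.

Enumerate traces; 8 have nonzero weight after conditioning:
  (Y=1, X=1, Z=1, W=1) weight 1/108
  (Y=1, X=1, Z=2, W=1) weight 1/108
  (Y=1, X=1, Z=3, W=1) weight 1/108
  (Y=1, X=1, Z=4, W=1) weight 1/108
  (Y=2, X=0, Z=1, W=2) weight 1/60
  (Y=2, X=0, Z=2, W=2) weight 1/60
  (Y=2, X=0, Z=3, W=2) weight 1/60
  (Y=2, X=0, Z=4, W=2) weight 1/60
Group by Y:
  weight(Y=1) = 1/27
  weight(Y=2) = 1/15
Total weight = 1/27 + 1/15 = 14/135
P(Y=1 | obs) = 1/27 / 14/135 = 5/14
P(Y=2 | obs) = 1/15 / 14/135 = 9/14

P(Y = 2 | obs) = 9/14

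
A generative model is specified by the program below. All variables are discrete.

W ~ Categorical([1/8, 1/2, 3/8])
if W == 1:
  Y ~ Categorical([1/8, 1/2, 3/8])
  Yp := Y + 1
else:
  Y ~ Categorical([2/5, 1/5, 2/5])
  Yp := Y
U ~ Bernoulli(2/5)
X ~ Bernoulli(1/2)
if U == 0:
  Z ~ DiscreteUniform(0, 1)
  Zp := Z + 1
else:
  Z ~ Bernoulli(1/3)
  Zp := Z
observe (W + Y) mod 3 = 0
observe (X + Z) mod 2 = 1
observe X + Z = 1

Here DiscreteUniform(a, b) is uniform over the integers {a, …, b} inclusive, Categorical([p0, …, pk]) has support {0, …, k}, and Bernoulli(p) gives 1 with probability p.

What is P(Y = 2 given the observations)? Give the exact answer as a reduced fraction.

Enumerate traces; 12 have nonzero weight after conditioning:
  (W=0, Y=0, U=0, X=0, Z=1) weight 3/400
  (W=0, Y=0, U=0, X=1, Z=0) weight 3/400
  (W=0, Y=0, U=1, X=0, Z=1) weight 1/300
  (W=0, Y=0, U=1, X=1, Z=0) weight 1/150
  (W=1, Y=2, U=0, X=0, Z=1) weight 9/320
  (W=1, Y=2, U=0, X=1, Z=0) weight 9/320
  (W=1, Y=2, U=1, X=0, Z=1) weight 1/80
  (W=1, Y=2, U=1, X=1, Z=0) weight 1/40
  (W=2, Y=1, U=0, X=0, Z=1) weight 9/800
  … 3 more
Group by Y:
  weight(Y=0) = 1/40
  weight(Y=1) = 3/80
  weight(Y=2) = 3/32
Total weight = 1/40 + 3/80 + 3/32 = 5/32
P(Y=0 | obs) = 1/40 / 5/32 = 4/25
P(Y=1 | obs) = 3/80 / 5/32 = 6/25
P(Y=2 | obs) = 3/32 / 5/32 = 3/5

P(Y = 2 | obs) = 3/5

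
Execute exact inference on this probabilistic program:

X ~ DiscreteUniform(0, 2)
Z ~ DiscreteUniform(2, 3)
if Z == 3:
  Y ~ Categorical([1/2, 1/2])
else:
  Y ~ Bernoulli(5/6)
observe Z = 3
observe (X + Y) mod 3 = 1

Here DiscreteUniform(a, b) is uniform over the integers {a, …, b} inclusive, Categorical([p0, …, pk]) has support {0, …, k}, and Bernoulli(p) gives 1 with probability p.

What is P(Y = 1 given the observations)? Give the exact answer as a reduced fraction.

P(Y = 1 | obs) = 1/2

Enumerate traces; 2 have nonzero weight after conditioning:
  (X=0, Z=3, Y=1) weight 1/12
  (X=1, Z=3, Y=0) weight 1/12
Group by Y:
  weight(Y=0) = 1/12
  weight(Y=1) = 1/12
Total weight = 1/12 + 1/12 = 1/6
P(Y=0 | obs) = 1/12 / 1/6 = 1/2
P(Y=1 | obs) = 1/12 / 1/6 = 1/2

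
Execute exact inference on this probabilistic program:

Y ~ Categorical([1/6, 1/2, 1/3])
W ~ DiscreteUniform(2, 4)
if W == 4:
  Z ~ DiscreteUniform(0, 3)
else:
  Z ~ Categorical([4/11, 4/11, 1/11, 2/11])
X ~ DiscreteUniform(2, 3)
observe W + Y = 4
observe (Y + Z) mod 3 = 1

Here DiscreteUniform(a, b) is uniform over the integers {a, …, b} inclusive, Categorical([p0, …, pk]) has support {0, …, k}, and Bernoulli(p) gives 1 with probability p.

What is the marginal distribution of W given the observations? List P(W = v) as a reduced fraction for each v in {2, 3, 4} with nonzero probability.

Enumerate traces; 8 have nonzero weight after conditioning:
  (Y=0, W=4, Z=1, X=2) weight 1/144
  (Y=0, W=4, Z=1, X=3) weight 1/144
  (Y=1, W=3, Z=0, X=2) weight 1/33
  (Y=1, W=3, Z=0, X=3) weight 1/33
  (Y=1, W=3, Z=3, X=2) weight 1/66
  (Y=1, W=3, Z=3, X=3) weight 1/66
  (Y=2, W=2, Z=2, X=2) weight 1/198
  (Y=2, W=2, Z=2, X=3) weight 1/198
Group by W:
  weight(W=2) = 1/99
  weight(W=3) = 1/11
  weight(W=4) = 1/72
Total weight = 1/99 + 1/11 + 1/72 = 91/792
P(W=2 | obs) = 1/99 / 91/792 = 8/91
P(W=3 | obs) = 1/11 / 91/792 = 72/91
P(W=4 | obs) = 1/72 / 91/792 = 11/91

P(W=2) = 8/91, P(W=3) = 72/91, P(W=4) = 11/91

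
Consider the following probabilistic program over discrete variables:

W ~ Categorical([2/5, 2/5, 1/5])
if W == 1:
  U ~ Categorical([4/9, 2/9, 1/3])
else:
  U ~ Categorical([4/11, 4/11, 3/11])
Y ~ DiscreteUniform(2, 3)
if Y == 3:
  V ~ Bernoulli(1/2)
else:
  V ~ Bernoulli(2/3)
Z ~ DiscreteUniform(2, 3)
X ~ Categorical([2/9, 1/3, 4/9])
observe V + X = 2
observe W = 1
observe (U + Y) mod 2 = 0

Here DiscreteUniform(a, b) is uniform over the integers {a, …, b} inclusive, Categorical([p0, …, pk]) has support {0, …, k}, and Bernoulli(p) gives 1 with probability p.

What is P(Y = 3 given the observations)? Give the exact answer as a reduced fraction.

P(Y = 3 | obs) = 3/13

Enumerate traces; 12 have nonzero weight after conditioning:
  (W=1, U=0, Y=2, V=0, Z=2, X=2) weight 8/1215
  (W=1, U=0, Y=2, V=0, Z=3, X=2) weight 8/1215
  (W=1, U=0, Y=2, V=1, Z=2, X=1) weight 4/405
  (W=1, U=0, Y=2, V=1, Z=3, X=1) weight 4/405
  (W=1, U=1, Y=3, V=0, Z=2, X=2) weight 2/405
  (W=1, U=1, Y=3, V=0, Z=3, X=2) weight 2/405
  (W=1, U=1, Y=3, V=1, Z=2, X=1) weight 1/270
  (W=1, U=1, Y=3, V=1, Z=3, X=1) weight 1/270
  … 4 more
Group by Y:
  weight(Y=2) = 14/243
  weight(Y=3) = 7/405
Total weight = 14/243 + 7/405 = 91/1215
P(Y=2 | obs) = 14/243 / 91/1215 = 10/13
P(Y=3 | obs) = 7/405 / 91/1215 = 3/13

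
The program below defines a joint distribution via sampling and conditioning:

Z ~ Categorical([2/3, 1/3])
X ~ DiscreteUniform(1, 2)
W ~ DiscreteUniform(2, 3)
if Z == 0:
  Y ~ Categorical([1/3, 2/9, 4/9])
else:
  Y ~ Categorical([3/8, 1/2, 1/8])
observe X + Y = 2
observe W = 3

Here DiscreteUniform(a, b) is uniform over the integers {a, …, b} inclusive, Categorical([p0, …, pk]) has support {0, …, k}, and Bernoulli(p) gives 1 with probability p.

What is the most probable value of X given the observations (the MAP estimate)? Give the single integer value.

Enumerate traces; 4 have nonzero weight after conditioning:
  (Z=0, X=1, W=3, Y=1) weight 1/27
  (Z=0, X=2, W=3, Y=0) weight 1/18
  (Z=1, X=1, W=3, Y=1) weight 1/24
  (Z=1, X=2, W=3, Y=0) weight 1/32
Group by X:
  weight(X=1) = 17/216
  weight(X=2) = 25/288
Total weight = 17/216 + 25/288 = 143/864
P(X=1 | obs) = 17/216 / 143/864 = 68/143
P(X=2 | obs) = 25/288 / 143/864 = 75/143
argmax = 2

argmax_v P(X = v | obs) = 2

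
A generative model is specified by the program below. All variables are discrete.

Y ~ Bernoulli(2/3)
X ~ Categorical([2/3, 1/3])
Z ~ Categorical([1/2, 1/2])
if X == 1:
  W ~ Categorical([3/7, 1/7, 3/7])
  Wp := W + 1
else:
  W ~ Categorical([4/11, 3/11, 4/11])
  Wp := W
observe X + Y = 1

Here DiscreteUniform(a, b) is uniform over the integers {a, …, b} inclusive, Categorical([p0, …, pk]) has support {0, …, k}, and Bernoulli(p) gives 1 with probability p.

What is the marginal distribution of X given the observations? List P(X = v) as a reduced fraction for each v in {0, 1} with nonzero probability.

Enumerate traces; 12 have nonzero weight after conditioning:
  (Y=0, X=1, Z=0, W=0) weight 1/42
  (Y=0, X=1, Z=0, W=1) weight 1/126
  (Y=0, X=1, Z=0, W=2) weight 1/42
  (Y=0, X=1, Z=1, W=0) weight 1/42
  (Y=0, X=1, Z=1, W=1) weight 1/126
  (Y=0, X=1, Z=1, W=2) weight 1/42
  (Y=1, X=0, Z=0, W=0) weight 8/99
  (Y=1, X=0, Z=0, W=1) weight 2/33
  … 4 more
Group by X:
  weight(X=0) = 4/9
  weight(X=1) = 1/9
Total weight = 4/9 + 1/9 = 5/9
P(X=0 | obs) = 4/9 / 5/9 = 4/5
P(X=1 | obs) = 1/9 / 5/9 = 1/5

P(X=0) = 4/5, P(X=1) = 1/5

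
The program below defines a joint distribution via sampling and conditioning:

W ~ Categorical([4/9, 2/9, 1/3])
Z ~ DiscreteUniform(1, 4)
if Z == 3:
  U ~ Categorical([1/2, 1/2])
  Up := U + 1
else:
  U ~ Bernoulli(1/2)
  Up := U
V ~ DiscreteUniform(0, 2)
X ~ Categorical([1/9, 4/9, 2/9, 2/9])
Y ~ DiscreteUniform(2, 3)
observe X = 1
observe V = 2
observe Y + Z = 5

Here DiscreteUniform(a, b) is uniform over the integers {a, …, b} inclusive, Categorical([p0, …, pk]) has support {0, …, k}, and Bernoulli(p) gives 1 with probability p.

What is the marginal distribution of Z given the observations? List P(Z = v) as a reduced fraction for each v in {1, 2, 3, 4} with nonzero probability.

P(Z=2) = 1/2, P(Z=3) = 1/2

Enumerate traces; 12 have nonzero weight after conditioning:
  (W=0, Z=2, U=0, V=2, X=1, Y=3) weight 1/243
  (W=0, Z=2, U=1, V=2, X=1, Y=3) weight 1/243
  (W=0, Z=3, U=0, V=2, X=1, Y=2) weight 1/243
  (W=0, Z=3, U=1, V=2, X=1, Y=2) weight 1/243
  (W=1, Z=2, U=0, V=2, X=1, Y=3) weight 1/486
  (W=1, Z=2, U=1, V=2, X=1, Y=3) weight 1/486
  (W=1, Z=3, U=0, V=2, X=1, Y=2) weight 1/486
  (W=1, Z=3, U=1, V=2, X=1, Y=2) weight 1/486
  … 4 more
Group by Z:
  weight(Z=2) = 1/54
  weight(Z=3) = 1/54
Total weight = 1/54 + 1/54 = 1/27
P(Z=2 | obs) = 1/54 / 1/27 = 1/2
P(Z=3 | obs) = 1/54 / 1/27 = 1/2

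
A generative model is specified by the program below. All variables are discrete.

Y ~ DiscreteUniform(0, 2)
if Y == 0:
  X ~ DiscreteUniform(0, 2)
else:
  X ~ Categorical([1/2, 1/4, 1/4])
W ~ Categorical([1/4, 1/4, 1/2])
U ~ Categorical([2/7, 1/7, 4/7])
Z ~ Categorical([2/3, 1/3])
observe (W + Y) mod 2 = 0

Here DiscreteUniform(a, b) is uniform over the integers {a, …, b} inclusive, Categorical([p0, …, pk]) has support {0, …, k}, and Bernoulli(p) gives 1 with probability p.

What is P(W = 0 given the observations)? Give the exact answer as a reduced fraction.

Enumerate traces; 90 have nonzero weight after conditioning:
  (Y=0, X=0, W=0, U=0, Z=0) weight 1/189
  (Y=0, X=0, W=0, U=0, Z=1) weight 1/378
  (Y=0, X=0, W=0, U=1, Z=0) weight 1/378
  (Y=0, X=0, W=0, U=1, Z=1) weight 1/756
  (Y=0, X=0, W=0, U=2, Z=0) weight 2/189
  (Y=0, X=0, W=0, U=2, Z=1) weight 1/189
  (Y=0, X=0, W=2, U=0, Z=0) weight 2/189
  (Y=0, X=0, W=2, U=0, Z=1) weight 1/189
  (Y=1, X=0, W=1, U=0, Z=0) weight 1/126
  … 81 more
Group by W:
  weight(W=0) = 1/6
  weight(W=1) = 1/12
  weight(W=2) = 1/3
Total weight = 1/6 + 1/12 + 1/3 = 7/12
P(W=0 | obs) = 1/6 / 7/12 = 2/7
P(W=1 | obs) = 1/12 / 7/12 = 1/7
P(W=2 | obs) = 1/3 / 7/12 = 4/7

P(W = 0 | obs) = 2/7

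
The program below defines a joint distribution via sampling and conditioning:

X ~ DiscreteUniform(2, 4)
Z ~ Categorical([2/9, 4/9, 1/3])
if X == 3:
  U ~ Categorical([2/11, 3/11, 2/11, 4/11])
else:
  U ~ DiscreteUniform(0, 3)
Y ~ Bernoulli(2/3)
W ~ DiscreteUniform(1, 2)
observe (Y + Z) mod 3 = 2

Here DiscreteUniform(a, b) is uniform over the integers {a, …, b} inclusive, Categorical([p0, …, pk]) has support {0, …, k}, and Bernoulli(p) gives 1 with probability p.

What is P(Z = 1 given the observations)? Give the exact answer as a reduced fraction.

Enumerate traces; 48 have nonzero weight after conditioning:
  (X=2, Z=1, U=0, Y=1, W=1) weight 1/81
  (X=2, Z=1, U=0, Y=1, W=2) weight 1/81
  (X=2, Z=1, U=1, Y=1, W=1) weight 1/81
  (X=2, Z=1, U=1, Y=1, W=2) weight 1/81
  (X=2, Z=1, U=2, Y=1, W=1) weight 1/81
  (X=2, Z=1, U=2, Y=1, W=2) weight 1/81
  (X=2, Z=1, U=3, Y=1, W=1) weight 1/81
  (X=2, Z=1, U=3, Y=1, W=2) weight 1/81
  (X=2, Z=2, U=0, Y=0, W=1) weight 1/216
  … 39 more
Group by Z:
  weight(Z=1) = 8/27
  weight(Z=2) = 1/9
Total weight = 8/27 + 1/9 = 11/27
P(Z=1 | obs) = 8/27 / 11/27 = 8/11
P(Z=2 | obs) = 1/9 / 11/27 = 3/11

P(Z = 1 | obs) = 8/11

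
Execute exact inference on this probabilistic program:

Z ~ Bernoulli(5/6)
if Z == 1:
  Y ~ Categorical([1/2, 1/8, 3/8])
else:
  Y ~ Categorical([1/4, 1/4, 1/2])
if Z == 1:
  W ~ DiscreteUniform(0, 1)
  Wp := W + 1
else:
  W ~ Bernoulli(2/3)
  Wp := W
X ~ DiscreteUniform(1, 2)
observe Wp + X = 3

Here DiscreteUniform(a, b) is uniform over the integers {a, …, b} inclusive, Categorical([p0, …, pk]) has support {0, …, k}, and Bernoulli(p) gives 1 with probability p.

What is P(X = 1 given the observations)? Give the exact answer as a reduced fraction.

Enumerate traces; 9 have nonzero weight after conditioning:
  (Z=0, Y=0, W=1, X=2) weight 1/72
  (Z=0, Y=1, W=1, X=2) weight 1/72
  (Z=0, Y=2, W=1, X=2) weight 1/36
  (Z=1, Y=0, W=0, X=2) weight 5/48
  (Z=1, Y=0, W=1, X=1) weight 5/48
  (Z=1, Y=1, W=0, X=2) weight 5/192
  (Z=1, Y=1, W=1, X=1) weight 5/192
  (Z=1, Y=2, W=0, X=2) weight 5/64
  … 1 more
Group by X:
  weight(X=1) = 5/24
  weight(X=2) = 19/72
Total weight = 5/24 + 19/72 = 17/36
P(X=1 | obs) = 5/24 / 17/36 = 15/34
P(X=2 | obs) = 19/72 / 17/36 = 19/34

P(X = 1 | obs) = 15/34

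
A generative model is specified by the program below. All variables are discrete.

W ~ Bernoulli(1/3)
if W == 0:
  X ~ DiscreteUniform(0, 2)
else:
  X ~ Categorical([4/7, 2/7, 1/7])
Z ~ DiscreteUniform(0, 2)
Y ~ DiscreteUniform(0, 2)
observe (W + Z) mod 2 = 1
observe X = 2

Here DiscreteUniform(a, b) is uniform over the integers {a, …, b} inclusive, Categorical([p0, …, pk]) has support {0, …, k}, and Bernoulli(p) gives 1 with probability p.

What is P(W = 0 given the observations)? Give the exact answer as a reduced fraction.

P(W = 0 | obs) = 7/10

Enumerate traces; 9 have nonzero weight after conditioning:
  (W=0, X=2, Z=1, Y=0) weight 2/81
  (W=0, X=2, Z=1, Y=1) weight 2/81
  (W=0, X=2, Z=1, Y=2) weight 2/81
  (W=1, X=2, Z=0, Y=0) weight 1/189
  (W=1, X=2, Z=0, Y=1) weight 1/189
  (W=1, X=2, Z=0, Y=2) weight 1/189
  (W=1, X=2, Z=2, Y=0) weight 1/189
  (W=1, X=2, Z=2, Y=1) weight 1/189
  … 1 more
Group by W:
  weight(W=0) = 2/27
  weight(W=1) = 2/63
Total weight = 2/27 + 2/63 = 20/189
P(W=0 | obs) = 2/27 / 20/189 = 7/10
P(W=1 | obs) = 2/63 / 20/189 = 3/10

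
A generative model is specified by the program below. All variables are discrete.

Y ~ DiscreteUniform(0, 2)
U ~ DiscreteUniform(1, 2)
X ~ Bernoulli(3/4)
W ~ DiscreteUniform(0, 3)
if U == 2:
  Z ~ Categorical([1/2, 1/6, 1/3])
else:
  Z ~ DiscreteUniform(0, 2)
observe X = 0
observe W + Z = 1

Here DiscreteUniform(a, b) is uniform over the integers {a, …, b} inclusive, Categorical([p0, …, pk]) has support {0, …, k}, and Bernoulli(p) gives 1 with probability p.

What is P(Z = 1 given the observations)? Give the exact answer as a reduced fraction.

P(Z = 1 | obs) = 3/8

Enumerate traces; 12 have nonzero weight after conditioning:
  (Y=0, U=1, X=0, W=0, Z=1) weight 1/288
  (Y=0, U=1, X=0, W=1, Z=0) weight 1/288
  (Y=0, U=2, X=0, W=0, Z=1) weight 1/576
  (Y=0, U=2, X=0, W=1, Z=0) weight 1/192
  (Y=1, U=1, X=0, W=0, Z=1) weight 1/288
  (Y=1, U=1, X=0, W=1, Z=0) weight 1/288
  (Y=1, U=2, X=0, W=0, Z=1) weight 1/576
  (Y=1, U=2, X=0, W=1, Z=0) weight 1/192
  … 4 more
Group by Z:
  weight(Z=0) = 5/192
  weight(Z=1) = 1/64
Total weight = 5/192 + 1/64 = 1/24
P(Z=0 | obs) = 5/192 / 1/24 = 5/8
P(Z=1 | obs) = 1/64 / 1/24 = 3/8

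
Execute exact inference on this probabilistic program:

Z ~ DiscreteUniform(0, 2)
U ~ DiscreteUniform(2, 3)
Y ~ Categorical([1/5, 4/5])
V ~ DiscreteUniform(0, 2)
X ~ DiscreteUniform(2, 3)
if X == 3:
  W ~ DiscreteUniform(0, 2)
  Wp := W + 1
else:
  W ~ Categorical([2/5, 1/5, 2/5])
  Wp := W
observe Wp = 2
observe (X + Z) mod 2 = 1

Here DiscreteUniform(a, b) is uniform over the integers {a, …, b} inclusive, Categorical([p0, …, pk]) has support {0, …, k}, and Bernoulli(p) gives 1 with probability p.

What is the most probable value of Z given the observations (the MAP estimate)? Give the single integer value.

Enumerate traces; 36 have nonzero weight after conditioning:
  (Z=0, U=2, Y=0, V=0, X=3, W=1) weight 1/540
  (Z=0, U=2, Y=0, V=1, X=3, W=1) weight 1/540
  (Z=0, U=2, Y=0, V=2, X=3, W=1) weight 1/540
  (Z=0, U=2, Y=1, V=0, X=3, W=1) weight 1/135
  (Z=0, U=2, Y=1, V=1, X=3, W=1) weight 1/135
  (Z=0, U=2, Y=1, V=2, X=3, W=1) weight 1/135
  (Z=0, U=3, Y=0, V=0, X=3, W=1) weight 1/540
  (Z=0, U=3, Y=0, V=1, X=3, W=1) weight 1/540
  (Z=1, U=2, Y=0, V=0, X=2, W=2) weight 1/450
  (Z=2, U=2, Y=0, V=0, X=3, W=1) weight 1/540
  … 26 more
Group by Z:
  weight(Z=0) = 1/18
  weight(Z=1) = 1/15
  weight(Z=2) = 1/18
Total weight = 1/18 + 1/15 + 1/18 = 8/45
P(Z=0 | obs) = 1/18 / 8/45 = 5/16
P(Z=1 | obs) = 1/15 / 8/45 = 3/8
P(Z=2 | obs) = 1/18 / 8/45 = 5/16
argmax = 1

argmax_v P(Z = v | obs) = 1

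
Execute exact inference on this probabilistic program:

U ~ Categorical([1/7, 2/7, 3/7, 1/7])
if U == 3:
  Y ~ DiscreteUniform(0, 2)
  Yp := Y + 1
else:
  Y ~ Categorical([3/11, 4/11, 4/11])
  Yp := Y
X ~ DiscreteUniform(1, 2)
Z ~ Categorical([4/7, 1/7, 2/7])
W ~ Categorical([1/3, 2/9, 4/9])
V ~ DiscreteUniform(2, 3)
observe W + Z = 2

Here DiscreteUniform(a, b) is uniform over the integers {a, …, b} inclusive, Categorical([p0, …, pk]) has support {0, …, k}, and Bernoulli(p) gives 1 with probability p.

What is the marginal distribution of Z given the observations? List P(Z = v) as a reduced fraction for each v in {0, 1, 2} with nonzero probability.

P(Z=0) = 2/3, P(Z=1) = 1/12, P(Z=2) = 1/4

Enumerate traces; 144 have nonzero weight after conditioning:
  (U=0, Y=0, X=1, Z=0, W=2, V=2) weight 4/1617
  (U=0, Y=0, X=1, Z=0, W=2, V=3) weight 4/1617
  (U=0, Y=0, X=1, Z=1, W=1, V=2) weight 1/3234
  (U=0, Y=0, X=1, Z=1, W=1, V=3) weight 1/3234
  (U=0, Y=0, X=1, Z=2, W=0, V=2) weight 1/1078
  (U=0, Y=0, X=1, Z=2, W=0, V=3) weight 1/1078
  (U=0, Y=0, X=2, Z=0, W=2, V=2) weight 4/1617
  (U=0, Y=0, X=2, Z=0, W=2, V=3) weight 4/1617
  … 136 more
Group by Z:
  weight(Z=0) = 16/63
  weight(Z=1) = 2/63
  weight(Z=2) = 2/21
Total weight = 16/63 + 2/63 + 2/21 = 8/21
P(Z=0 | obs) = 16/63 / 8/21 = 2/3
P(Z=1 | obs) = 2/63 / 8/21 = 1/12
P(Z=2 | obs) = 2/21 / 8/21 = 1/4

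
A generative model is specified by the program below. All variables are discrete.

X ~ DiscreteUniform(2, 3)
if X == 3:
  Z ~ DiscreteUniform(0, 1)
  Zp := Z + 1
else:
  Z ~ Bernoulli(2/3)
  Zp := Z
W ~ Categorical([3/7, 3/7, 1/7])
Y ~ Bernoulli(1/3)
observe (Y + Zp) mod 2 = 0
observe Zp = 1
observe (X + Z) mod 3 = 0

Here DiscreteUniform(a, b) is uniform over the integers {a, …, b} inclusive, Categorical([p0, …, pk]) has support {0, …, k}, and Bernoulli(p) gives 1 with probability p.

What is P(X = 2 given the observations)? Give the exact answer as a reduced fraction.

Enumerate traces; 6 have nonzero weight after conditioning:
  (X=2, Z=1, W=0, Y=1) weight 1/21
  (X=2, Z=1, W=1, Y=1) weight 1/21
  (X=2, Z=1, W=2, Y=1) weight 1/63
  (X=3, Z=0, W=0, Y=1) weight 1/28
  (X=3, Z=0, W=1, Y=1) weight 1/28
  (X=3, Z=0, W=2, Y=1) weight 1/84
Group by X:
  weight(X=2) = 1/9
  weight(X=3) = 1/12
Total weight = 1/9 + 1/12 = 7/36
P(X=2 | obs) = 1/9 / 7/36 = 4/7
P(X=3 | obs) = 1/12 / 7/36 = 3/7

P(X = 2 | obs) = 4/7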